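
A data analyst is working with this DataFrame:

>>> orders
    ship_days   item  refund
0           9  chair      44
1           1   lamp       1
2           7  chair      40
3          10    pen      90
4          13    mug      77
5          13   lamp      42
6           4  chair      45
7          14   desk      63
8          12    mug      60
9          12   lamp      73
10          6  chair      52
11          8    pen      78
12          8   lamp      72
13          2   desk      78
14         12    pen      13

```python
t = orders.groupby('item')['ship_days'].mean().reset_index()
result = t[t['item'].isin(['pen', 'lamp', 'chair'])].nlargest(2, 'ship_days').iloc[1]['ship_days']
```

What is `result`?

8.5

group by item, mean of ship_days:
item
chair     6.5
desk      8.0
lamp      8.5
mug      12.5
pen      10.0
Name: ship_days, dtype: float64
reset_index():
    item  ship_days
0  chair        6.5
1   desk        8.0
2   lamp        8.5
3    mug       12.5
4    pen       10.0
filter rows where item in ['pen', 'lamp', 'chair']:
    item  ship_days
0  chair        6.5
2   lamp        8.5
4    pen       10.0
take 2 rows with largest ship_days:
   item  ship_days
4   pen       10.0
2  lamp        8.5
The value at position 1, column 'ship_days' is 8.5.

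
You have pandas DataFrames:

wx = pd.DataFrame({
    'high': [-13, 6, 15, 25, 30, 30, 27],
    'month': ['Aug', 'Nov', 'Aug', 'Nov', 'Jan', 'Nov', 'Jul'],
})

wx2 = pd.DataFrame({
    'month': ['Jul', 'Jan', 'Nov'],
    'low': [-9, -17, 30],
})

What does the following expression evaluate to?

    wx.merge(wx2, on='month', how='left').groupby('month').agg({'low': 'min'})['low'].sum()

4.0

merge on 'month' (how='left') → 7 rows:
   high month   low
0   -13   Aug   NaN
1     6   Nov  30.0
2    15   Aug   NaN
3    25   Nov  30.0
4    30   Jan -17.0
5    30   Nov  30.0
6    27   Jul  -9.0
group by month, min of low:
        low
month      
Aug     NaN
Jan   -17.0
Jul    -9.0
Nov    30.0
Then the sum of column 'low': 4.0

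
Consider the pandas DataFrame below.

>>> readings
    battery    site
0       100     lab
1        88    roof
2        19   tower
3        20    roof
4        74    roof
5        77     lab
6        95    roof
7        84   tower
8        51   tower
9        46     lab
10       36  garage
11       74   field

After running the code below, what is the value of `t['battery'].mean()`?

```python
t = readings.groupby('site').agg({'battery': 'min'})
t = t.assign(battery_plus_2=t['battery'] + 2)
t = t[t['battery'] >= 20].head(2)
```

group by site, min of battery:
        battery
site           
field        74
garage       36
lab          46
roof         20
tower        19
add column battery_plus_2 = t['battery'] + 2:
        battery  battery_plus_2
site                           
field        74              76
garage       36              38
lab          46              48
roof         20              22
tower        19              21
filter rows where battery >= 20:
        battery  battery_plus_2
site                           
field        74              76
garage       36              38
lab          46              48
roof         20              22
take first 2 rows:
        battery  battery_plus_2
site                           
field        74              76
garage       36              38
Taking the mean of column 'battery' gives 55.0.

55.0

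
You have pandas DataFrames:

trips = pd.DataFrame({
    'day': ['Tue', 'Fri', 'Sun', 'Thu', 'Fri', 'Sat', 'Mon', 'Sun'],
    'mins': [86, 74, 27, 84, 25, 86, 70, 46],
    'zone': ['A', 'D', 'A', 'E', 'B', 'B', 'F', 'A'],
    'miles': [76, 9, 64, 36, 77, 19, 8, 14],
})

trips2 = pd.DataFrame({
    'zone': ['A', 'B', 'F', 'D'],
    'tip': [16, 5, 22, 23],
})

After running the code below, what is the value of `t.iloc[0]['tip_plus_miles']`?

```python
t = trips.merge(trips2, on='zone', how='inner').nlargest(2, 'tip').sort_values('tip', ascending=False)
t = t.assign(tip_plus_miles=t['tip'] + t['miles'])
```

merge on 'zone' (how='inner') → 7 rows:
   day  mins zone  miles  tip
0  Tue    86    A     76   16
1  Fri    74    D      9   23
2  Sun    27    A     64   16
3  Fri    25    B     77    5
4  Sat    86    B     19    5
5  Mon    70    F      8   22
6  Sun    46    A     14   16
take 2 rows with largest tip:
   day  mins zone  miles  tip
1  Fri    74    D      9   23
5  Mon    70    F      8   22
sort by tip descending:
   day  mins zone  miles  tip
1  Fri    74    D      9   23
5  Mon    70    F      8   22
add column tip_plus_miles = t['tip'] + t['miles']:
   day  mins zone  miles  tip  tip_plus_miles
1  Fri    74    D      9   23              32
5  Mon    70    F      8   22              30
Taking the value at position 0, column 'tip_plus_miles' gives 32.

32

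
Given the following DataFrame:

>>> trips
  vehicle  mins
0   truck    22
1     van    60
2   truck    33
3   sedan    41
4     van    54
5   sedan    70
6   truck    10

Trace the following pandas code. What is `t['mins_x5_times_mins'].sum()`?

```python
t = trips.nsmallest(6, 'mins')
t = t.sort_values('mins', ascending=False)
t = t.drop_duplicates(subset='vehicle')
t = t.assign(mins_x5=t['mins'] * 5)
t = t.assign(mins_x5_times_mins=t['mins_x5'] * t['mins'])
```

take 6 rows with smallest mins:
  vehicle  mins
6   truck    10
0   truck    22
2   truck    33
3   sedan    41
4     van    54
1     van    60
sort by mins descending:
  vehicle  mins
1     van    60
4     van    54
3   sedan    41
2   truck    33
0   truck    22
6   truck    10
drop duplicate vehicle (keep=first):
  vehicle  mins
1     van    60
3   sedan    41
2   truck    33
add column mins_x5 = t['mins'] * 5:
  vehicle  mins  mins_x5
1     van    60      300
3   sedan    41      205
2   truck    33      165
add column mins_x5_times_mins = t['mins_x5'] * t['mins']:
  vehicle  mins  mins_x5  mins_x5_times_mins
1     van    60      300               18000
3   sedan    41      205                8405
2   truck    33      165                5445
Then the sum of column 'mins_x5_times_mins': 31850

31850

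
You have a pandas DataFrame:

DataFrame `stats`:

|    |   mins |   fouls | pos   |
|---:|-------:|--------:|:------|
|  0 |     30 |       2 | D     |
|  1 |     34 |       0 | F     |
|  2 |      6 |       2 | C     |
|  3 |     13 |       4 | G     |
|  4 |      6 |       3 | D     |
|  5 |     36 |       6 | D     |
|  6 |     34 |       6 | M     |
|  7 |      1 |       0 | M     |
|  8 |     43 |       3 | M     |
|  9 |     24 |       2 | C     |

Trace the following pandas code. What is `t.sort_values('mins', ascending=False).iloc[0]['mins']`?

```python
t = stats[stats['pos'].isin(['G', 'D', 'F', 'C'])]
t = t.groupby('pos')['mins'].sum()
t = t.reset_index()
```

72

filter rows where pos in ['G', 'D', 'F', 'C']:
   mins  fouls pos
0    30      2   D
1    34      0   F
2     6      2   C
3    13      4   G
4     6      3   D
5    36      6   D
9    24      2   C
group by pos, sum of mins:
pos
C    30
D    72
F    34
G    13
Name: mins, dtype: int64
reset_index():
  pos  mins
0   C    30
1   D    72
2   F    34
3   G    13
sort by mins descending:
  pos  mins
1   D    72
2   F    34
0   C    30
3   G    13
So iloc[0]['mins'] = 72.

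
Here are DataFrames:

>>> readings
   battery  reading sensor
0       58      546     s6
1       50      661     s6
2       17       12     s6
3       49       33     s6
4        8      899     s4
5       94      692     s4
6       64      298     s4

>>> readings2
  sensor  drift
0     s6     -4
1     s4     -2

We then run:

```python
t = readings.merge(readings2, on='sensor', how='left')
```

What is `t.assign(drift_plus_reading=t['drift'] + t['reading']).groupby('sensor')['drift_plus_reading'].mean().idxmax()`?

merge on 'sensor' (how='left') → 7 rows:
   battery  reading sensor  drift
0       58      546     s6     -4
1       50      661     s6     -4
2       17       12     s6     -4
3       49       33     s6     -4
4        8      899     s4     -2
5       94      692     s4     -2
6       64      298     s4     -2
add column drift_plus_reading = t['drift'] + t['reading']:
   battery  reading sensor  drift  drift_plus_reading
0       58      546     s6     -4                 542
1       50      661     s6     -4                 657
2       17       12     s6     -4                   8
3       49       33     s6     -4                  29
4        8      899     s4     -2                 897
5       94      692     s4     -2                 690
6       64      298     s4     -2                 296
group by sensor, mean of drift_plus_reading:
sensor
s4    627.666667
s6    309.000000
Name: drift_plus_reading, dtype: float64
Reading off the label with the largest value, we get s4.

s4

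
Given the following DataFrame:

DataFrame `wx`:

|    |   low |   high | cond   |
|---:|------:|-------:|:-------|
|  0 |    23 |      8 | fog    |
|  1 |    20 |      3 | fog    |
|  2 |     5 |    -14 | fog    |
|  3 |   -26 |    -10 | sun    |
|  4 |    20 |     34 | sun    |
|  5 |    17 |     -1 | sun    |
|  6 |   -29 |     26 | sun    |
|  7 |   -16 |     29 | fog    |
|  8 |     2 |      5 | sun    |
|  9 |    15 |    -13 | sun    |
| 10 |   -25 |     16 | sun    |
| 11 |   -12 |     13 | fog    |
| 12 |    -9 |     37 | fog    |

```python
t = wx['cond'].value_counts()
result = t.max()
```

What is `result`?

value_counts of cond:
cond
sun    7
fog    6
Name: count, dtype: int64

7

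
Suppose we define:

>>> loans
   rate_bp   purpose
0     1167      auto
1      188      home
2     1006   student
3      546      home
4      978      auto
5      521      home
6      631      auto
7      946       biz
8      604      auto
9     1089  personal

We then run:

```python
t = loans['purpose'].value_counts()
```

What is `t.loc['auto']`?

value_counts of purpose:
purpose
auto        4
home        3
student     1
biz         1
personal    1
Name: count, dtype: int64
Hence 4.

4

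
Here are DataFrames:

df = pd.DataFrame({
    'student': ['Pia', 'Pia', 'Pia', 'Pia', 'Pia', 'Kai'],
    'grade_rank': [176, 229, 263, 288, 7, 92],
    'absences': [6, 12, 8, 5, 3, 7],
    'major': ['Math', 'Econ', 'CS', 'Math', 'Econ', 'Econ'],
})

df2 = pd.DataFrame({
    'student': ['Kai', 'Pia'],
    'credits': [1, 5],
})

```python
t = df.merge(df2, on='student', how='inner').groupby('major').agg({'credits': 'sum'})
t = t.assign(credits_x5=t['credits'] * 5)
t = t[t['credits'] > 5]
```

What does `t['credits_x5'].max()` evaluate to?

55

merge on 'student' (how='inner') → 6 rows:
  student  grade_rank  absences major  credits
0     Pia         176         6  Math        5
1     Pia         229        12  Econ        5
2     Pia         263         8    CS        5
3     Pia         288         5  Math        5
4     Pia           7         3  Econ        5
5     Kai          92         7  Econ        1
group by major, sum of credits:
       credits
major         
CS           5
Econ        11
Math        10
add column credits_x5 = t['credits'] * 5:
       credits  credits_x5
major                     
CS           5          25
Econ        11          55
Math        10          50
filter rows where credits > 5:
       credits  credits_x5
major                     
Econ        11          55
Math        10          50
Hence 55.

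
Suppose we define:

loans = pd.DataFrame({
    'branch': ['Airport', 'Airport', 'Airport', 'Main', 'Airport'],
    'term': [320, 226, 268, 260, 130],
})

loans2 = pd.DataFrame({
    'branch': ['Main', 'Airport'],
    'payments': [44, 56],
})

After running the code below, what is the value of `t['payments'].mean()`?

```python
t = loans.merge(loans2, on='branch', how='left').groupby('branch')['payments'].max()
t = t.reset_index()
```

merge on 'branch' (how='left') → 5 rows:
    branch  term  payments
0  Airport   320        56
1  Airport   226        56
2  Airport   268        56
3     Main   260        44
4  Airport   130        56
group by branch, max of payments:
branch
Airport    56
Main       44
Name: payments, dtype: int64
reset_index():
    branch  payments
0  Airport        56
1     Main        44
Reading off the mean of column 'payments', we get 50.0.

50.0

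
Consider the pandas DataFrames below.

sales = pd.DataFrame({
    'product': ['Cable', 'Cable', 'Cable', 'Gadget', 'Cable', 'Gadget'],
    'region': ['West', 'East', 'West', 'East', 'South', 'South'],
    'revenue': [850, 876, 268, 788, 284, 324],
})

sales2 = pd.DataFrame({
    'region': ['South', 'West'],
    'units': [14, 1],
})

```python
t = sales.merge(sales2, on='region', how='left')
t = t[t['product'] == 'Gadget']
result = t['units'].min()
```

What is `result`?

14.0

merge on 'region' (how='left') → 6 rows:
  product region  revenue  units
0   Cable   West      850    1.0
1   Cable   East      876    NaN
2   Cable   West      268    1.0
3  Gadget   East      788    NaN
4   Cable  South      284   14.0
5  Gadget  South      324   14.0
filter rows where product == 'Gadget':
  product region  revenue  units
3  Gadget   East      788    NaN
5  Gadget  South      324   14.0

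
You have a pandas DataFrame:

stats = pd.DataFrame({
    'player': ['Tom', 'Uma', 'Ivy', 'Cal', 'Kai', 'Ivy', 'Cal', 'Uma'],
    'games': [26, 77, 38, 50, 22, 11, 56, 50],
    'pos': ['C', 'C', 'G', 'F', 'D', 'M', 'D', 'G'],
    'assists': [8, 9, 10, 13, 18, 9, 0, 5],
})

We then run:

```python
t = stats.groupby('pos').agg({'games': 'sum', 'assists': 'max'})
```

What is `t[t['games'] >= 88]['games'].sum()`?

group by pos: sum(games), max(assists):
     games  assists
pos                
C      103        9
D       78       18
F       50       13
G       88       10
M       11        9
filter rows where games >= 88:
     games  assists
pos                
C      103        9
G       88       10
Finally, sum of column 'games' = 191.

191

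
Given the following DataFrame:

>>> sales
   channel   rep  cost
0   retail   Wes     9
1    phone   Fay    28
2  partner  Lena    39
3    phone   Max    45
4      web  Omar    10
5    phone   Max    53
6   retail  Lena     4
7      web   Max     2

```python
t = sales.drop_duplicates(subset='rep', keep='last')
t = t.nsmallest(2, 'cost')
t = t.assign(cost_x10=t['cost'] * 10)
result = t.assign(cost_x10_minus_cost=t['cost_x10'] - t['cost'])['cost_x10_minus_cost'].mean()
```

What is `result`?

27.0

drop duplicate rep (keep=last):
  channel   rep  cost
0  retail   Wes     9
1   phone   Fay    28
4     web  Omar    10
6  retail  Lena     4
7     web   Max     2
take 2 rows with smallest cost:
  channel   rep  cost
7     web   Max     2
6  retail  Lena     4
add column cost_x10 = t['cost'] * 10:
  channel   rep  cost  cost_x10
7     web   Max     2        20
6  retail  Lena     4        40
add column cost_x10_minus_cost = t['cost_x10'] - t['cost']:
  channel   rep  cost  cost_x10  cost_x10_minus_cost
7     web   Max     2        20                   18
6  retail  Lena     4        40                   36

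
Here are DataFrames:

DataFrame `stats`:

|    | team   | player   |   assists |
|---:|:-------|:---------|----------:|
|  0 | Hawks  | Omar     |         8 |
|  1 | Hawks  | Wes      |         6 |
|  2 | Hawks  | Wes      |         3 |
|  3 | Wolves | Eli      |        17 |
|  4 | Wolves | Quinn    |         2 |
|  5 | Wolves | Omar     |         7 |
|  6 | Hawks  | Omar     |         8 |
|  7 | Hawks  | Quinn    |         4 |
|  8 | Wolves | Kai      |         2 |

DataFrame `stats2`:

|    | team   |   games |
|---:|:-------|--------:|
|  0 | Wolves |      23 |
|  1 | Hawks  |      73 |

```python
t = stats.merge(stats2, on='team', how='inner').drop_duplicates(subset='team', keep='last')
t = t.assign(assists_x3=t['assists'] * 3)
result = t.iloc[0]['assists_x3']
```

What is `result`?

merge on 'team' (how='inner') → 9 rows:
     team player  assists  games
0   Hawks   Omar        8     73
1   Hawks    Wes        6     73
2   Hawks    Wes        3     73
3  Wolves    Eli       17     23
4  Wolves  Quinn        2     23
5  Wolves   Omar        7     23
6   Hawks   Omar        8     73
7   Hawks  Quinn        4     73
8  Wolves    Kai        2     23
drop duplicate team (keep=last):
     team player  assists  games
7   Hawks  Quinn        4     73
8  Wolves    Kai        2     23
add column assists_x3 = t['assists'] * 3:
     team player  assists  games  assists_x3
7   Hawks  Quinn        4     73          12
8  Wolves    Kai        2     23           6
Then the value at position 0, column 'assists_x3': 12

12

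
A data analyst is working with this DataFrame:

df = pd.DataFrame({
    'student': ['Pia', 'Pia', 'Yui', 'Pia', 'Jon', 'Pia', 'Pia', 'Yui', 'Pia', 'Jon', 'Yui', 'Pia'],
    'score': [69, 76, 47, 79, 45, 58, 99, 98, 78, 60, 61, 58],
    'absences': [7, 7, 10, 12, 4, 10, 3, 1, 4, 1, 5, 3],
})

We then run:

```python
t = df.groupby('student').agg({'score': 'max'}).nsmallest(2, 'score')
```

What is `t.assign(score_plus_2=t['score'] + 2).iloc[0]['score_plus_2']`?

group by student, max of score:
         score
student       
Jon         60
Pia         99
Yui         98
take 2 rows with smallest score:
         score
student       
Jon         60
Yui         98
add column score_plus_2 = t['score'] + 2:
         score  score_plus_2
student                     
Jon         60            62
Yui         98           100
value at position 0, column 'score_plus_2' → 62

62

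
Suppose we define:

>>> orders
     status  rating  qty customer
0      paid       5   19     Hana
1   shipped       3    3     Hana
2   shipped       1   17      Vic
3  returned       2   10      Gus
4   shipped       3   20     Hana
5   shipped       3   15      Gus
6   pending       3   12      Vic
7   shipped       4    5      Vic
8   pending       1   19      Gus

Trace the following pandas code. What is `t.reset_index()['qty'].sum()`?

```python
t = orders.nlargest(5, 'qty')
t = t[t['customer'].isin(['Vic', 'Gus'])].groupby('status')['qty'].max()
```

36

take 5 rows with largest qty:
    status  rating  qty customer
4  shipped       3   20     Hana
0     paid       5   19     Hana
8  pending       1   19      Gus
2  shipped       1   17      Vic
5  shipped       3   15      Gus
filter rows where customer in ['Vic', 'Gus']:
    status  rating  qty customer
8  pending       1   19      Gus
2  shipped       1   17      Vic
5  shipped       3   15      Gus
group by status, max of qty:
status
pending    19
shipped    17
Name: qty, dtype: int64
reset_index():
    status  qty
0  pending   19
1  shipped   17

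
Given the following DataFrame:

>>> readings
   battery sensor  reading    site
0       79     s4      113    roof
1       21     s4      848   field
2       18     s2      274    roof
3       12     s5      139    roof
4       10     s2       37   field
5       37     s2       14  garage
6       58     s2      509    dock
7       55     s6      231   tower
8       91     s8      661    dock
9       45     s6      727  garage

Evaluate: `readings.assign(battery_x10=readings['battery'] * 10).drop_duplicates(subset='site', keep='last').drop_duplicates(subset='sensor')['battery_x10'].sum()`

1680

add column battery_x10 = readings['battery'] * 10:
   battery sensor  reading    site  battery_x10
0       79     s4      113    roof          790
1       21     s4      848   field          210
2       18     s2      274    roof          180
3       12     s5      139    roof          120
4       10     s2       37   field          100
5       37     s2       14  garage          370
6       58     s2      509    dock          580
7       55     s6      231   tower          550
8       91     s8      661    dock          910
9       45     s6      727  garage          450
drop duplicate site (keep=last):
   battery sensor  reading    site  battery_x10
3       12     s5      139    roof          120
4       10     s2       37   field          100
7       55     s6      231   tower          550
8       91     s8      661    dock          910
9       45     s6      727  garage          450
drop duplicate sensor (keep=first):
   battery sensor  reading   site  battery_x10
3       12     s5      139   roof          120
4       10     s2       37  field          100
7       55     s6      231  tower          550
8       91     s8      661   dock          910
Finally, sum of column 'battery_x10' = 1680.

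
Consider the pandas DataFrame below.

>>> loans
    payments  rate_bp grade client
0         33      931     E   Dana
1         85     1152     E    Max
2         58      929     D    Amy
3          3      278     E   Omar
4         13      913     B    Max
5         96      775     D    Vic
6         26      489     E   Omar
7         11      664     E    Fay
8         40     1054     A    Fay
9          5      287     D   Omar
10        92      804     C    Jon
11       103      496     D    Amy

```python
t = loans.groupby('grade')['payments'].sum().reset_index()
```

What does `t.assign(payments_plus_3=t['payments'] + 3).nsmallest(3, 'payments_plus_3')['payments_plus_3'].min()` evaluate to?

group by grade, sum of payments:
grade
A     40
B     13
C     92
D    262
E    158
Name: payments, dtype: int64
reset_index():
  grade  payments
0     A        40
1     B        13
2     C        92
3     D       262
4     E       158
add column payments_plus_3 = t['payments'] + 3:
  grade  payments  payments_plus_3
0     A        40               43
1     B        13               16
2     C        92               95
3     D       262              265
4     E       158              161
take 3 rows with smallest payments_plus_3:
  grade  payments  payments_plus_3
1     B        13               16
0     A        40               43
2     C        92               95
Hence 16.

16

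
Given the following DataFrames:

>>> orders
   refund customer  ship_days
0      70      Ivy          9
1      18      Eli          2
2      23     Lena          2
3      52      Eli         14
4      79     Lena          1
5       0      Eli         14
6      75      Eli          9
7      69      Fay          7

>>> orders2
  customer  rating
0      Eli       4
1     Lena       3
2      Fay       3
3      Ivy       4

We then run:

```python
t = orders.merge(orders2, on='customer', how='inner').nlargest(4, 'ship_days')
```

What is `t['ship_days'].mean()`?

merge on 'customer' (how='inner') → 8 rows:
   refund customer  ship_days  rating
0      70      Ivy          9       4
1      18      Eli          2       4
2      23     Lena          2       3
3      52      Eli         14       4
4      79     Lena          1       3
5       0      Eli         14       4
6      75      Eli          9       4
7      69      Fay          7       3
take 4 rows with largest ship_days:
   refund customer  ship_days  rating
3      52      Eli         14       4
5       0      Eli         14       4
0      70      Ivy          9       4
6      75      Eli          9       4

11.5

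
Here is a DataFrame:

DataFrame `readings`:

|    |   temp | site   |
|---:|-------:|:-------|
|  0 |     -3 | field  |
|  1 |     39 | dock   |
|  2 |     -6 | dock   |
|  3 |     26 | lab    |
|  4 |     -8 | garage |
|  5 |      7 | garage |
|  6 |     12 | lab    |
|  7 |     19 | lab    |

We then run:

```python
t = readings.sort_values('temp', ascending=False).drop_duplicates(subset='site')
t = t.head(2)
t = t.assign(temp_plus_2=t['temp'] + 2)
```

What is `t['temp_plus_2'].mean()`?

sort by temp descending:
   temp    site
1    39    dock
3    26     lab
7    19     lab
6    12     lab
5     7  garage
0    -3   field
2    -6    dock
4    -8  garage
drop duplicate site (keep=first):
   temp    site
1    39    dock
3    26     lab
5     7  garage
0    -3   field
take first 2 rows:
   temp  site
1    39  dock
3    26   lab
add column temp_plus_2 = t['temp'] + 2:
   temp  site  temp_plus_2
1    39  dock           41
3    26   lab           28
Reading off the mean of column 'temp_plus_2', we get 34.5.

34.5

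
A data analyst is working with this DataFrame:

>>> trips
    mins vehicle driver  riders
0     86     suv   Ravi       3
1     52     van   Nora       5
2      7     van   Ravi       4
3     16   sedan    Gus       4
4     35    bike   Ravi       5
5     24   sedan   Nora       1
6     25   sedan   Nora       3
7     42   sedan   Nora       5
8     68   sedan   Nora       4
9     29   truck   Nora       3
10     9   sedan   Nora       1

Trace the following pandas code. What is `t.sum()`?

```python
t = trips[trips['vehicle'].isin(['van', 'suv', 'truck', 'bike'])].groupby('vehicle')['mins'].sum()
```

filter rows where vehicle in ['van', 'suv', 'truck', 'bike']:
   mins vehicle driver  riders
0    86     suv   Ravi       3
1    52     van   Nora       5
2     7     van   Ravi       4
4    35    bike   Ravi       5
9    29   truck   Nora       3
group by vehicle, sum of mins:
vehicle
bike     35
suv      86
truck    29
van      59
Name: mins, dtype: int64
sum of the resulting series → 209

209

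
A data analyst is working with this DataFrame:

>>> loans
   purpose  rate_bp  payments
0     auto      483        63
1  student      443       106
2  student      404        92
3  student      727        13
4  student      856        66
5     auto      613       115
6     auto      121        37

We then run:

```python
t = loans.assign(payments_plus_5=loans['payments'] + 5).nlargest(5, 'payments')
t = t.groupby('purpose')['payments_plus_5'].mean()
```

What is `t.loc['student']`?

93.0

add column payments_plus_5 = loans['payments'] + 5:
   purpose  rate_bp  payments  payments_plus_5
0     auto      483        63               68
1  student      443       106              111
2  student      404        92               97
3  student      727        13               18
4  student      856        66               71
5     auto      613       115              120
6     auto      121        37               42
take 5 rows with largest payments:
   purpose  rate_bp  payments  payments_plus_5
5     auto      613       115              120
1  student      443       106              111
2  student      404        92               97
4  student      856        66               71
0     auto      483        63               68
group by purpose, mean of payments_plus_5:
purpose
auto       94.0
student    93.0
Name: payments_plus_5, dtype: float64
Then the value at index 'student': 93.0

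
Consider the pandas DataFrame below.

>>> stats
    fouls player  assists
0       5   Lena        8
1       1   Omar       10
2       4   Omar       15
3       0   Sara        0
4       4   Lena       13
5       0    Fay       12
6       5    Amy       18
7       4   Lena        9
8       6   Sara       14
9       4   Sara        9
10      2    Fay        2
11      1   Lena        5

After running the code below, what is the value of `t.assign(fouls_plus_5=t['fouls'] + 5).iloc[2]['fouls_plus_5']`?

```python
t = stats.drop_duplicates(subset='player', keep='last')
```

9

drop duplicate player (keep=last):
    fouls player  assists
2       4   Omar       15
6       5    Amy       18
9       4   Sara        9
10      2    Fay        2
11      1   Lena        5
add column fouls_plus_5 = t['fouls'] + 5:
    fouls player  assists  fouls_plus_5
2       4   Omar       15             9
6       5    Amy       18            10
9       4   Sara        9             9
10      2    Fay        2             7
11      1   Lena        5             6
value at position 2, column 'fouls_plus_5' → 9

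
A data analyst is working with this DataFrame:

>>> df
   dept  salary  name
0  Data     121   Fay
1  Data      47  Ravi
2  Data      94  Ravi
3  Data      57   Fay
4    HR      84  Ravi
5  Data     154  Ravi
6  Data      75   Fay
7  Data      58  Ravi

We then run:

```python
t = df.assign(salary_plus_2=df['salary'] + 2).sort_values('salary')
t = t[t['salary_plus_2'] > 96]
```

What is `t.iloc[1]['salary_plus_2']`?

156

add column salary_plus_2 = df['salary'] + 2:
   dept  salary  name  salary_plus_2
0  Data     121   Fay            123
1  Data      47  Ravi             49
2  Data      94  Ravi             96
3  Data      57   Fay             59
4    HR      84  Ravi             86
5  Data     154  Ravi            156
6  Data      75   Fay             77
7  Data      58  Ravi             60
sort by salary:
   dept  salary  name  salary_plus_2
1  Data      47  Ravi             49
3  Data      57   Fay             59
7  Data      58  Ravi             60
6  Data      75   Fay             77
4    HR      84  Ravi             86
2  Data      94  Ravi             96
0  Data     121   Fay            123
5  Data     154  Ravi            156
filter rows where salary_plus_2 > 96:
   dept  salary  name  salary_plus_2
0  Data     121   Fay            123
5  Data     154  Ravi            156
Finally, value at position 1, column 'salary_plus_2' = 156.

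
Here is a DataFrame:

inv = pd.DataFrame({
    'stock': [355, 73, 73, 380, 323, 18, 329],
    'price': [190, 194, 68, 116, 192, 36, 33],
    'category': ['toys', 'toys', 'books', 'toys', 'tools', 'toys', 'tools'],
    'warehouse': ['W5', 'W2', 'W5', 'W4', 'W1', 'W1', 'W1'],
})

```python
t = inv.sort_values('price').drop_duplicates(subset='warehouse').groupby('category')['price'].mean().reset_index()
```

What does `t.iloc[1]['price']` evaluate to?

sort by price:
   stock  price category warehouse
6    329     33    tools        W1
5     18     36     toys        W1
2     73     68    books        W5
3    380    116     toys        W4
0    355    190     toys        W5
4    323    192    tools        W1
1     73    194     toys        W2
drop duplicate warehouse (keep=first):
   stock  price category warehouse
6    329     33    tools        W1
2     73     68    books        W5
3    380    116     toys        W4
1     73    194     toys        W2
group by category, mean of price:
category
books     68.0
tools     33.0
toys     155.0
Name: price, dtype: float64
reset_index():
  category  price
0    books   68.0
1    tools   33.0
2     toys  155.0
Reading off the value at position 1, column 'price', we get 33.0.

33.0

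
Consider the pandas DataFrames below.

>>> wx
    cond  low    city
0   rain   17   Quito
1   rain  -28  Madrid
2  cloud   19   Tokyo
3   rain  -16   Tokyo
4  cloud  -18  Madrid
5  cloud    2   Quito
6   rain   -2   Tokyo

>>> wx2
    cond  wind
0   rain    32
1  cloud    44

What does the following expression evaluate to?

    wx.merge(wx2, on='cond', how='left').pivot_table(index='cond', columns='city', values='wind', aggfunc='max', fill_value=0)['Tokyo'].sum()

76

merge on 'cond' (how='left') → 7 rows:
    cond  low    city  wind
0   rain   17   Quito    32
1   rain  -28  Madrid    32
2  cloud   19   Tokyo    44
3   rain  -16   Tokyo    32
4  cloud  -18  Madrid    44
5  cloud    2   Quito    44
6   rain   -2   Tokyo    32
pivot: rows=cond, cols=city, max(wind):
city   Madrid  Quito  Tokyo
cond                       
cloud      44     44     44
rain       32     32     32
Then the sum of column 'Tokyo': 76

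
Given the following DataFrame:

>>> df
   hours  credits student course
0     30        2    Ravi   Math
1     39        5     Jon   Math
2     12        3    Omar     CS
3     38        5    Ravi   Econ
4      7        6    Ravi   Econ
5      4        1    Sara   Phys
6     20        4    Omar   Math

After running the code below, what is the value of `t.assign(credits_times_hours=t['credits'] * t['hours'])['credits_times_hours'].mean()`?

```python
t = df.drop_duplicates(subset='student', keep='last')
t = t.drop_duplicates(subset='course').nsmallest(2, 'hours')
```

drop duplicate student (keep=last):
   hours  credits student course
1     39        5     Jon   Math
4      7        6    Ravi   Econ
5      4        1    Sara   Phys
6     20        4    Omar   Math
drop duplicate course (keep=first):
   hours  credits student course
1     39        5     Jon   Math
4      7        6    Ravi   Econ
5      4        1    Sara   Phys
take 2 rows with smallest hours:
   hours  credits student course
5      4        1    Sara   Phys
4      7        6    Ravi   Econ
add column credits_times_hours = t['credits'] * t['hours']:
   hours  credits student course  credits_times_hours
5      4        1    Sara   Phys                    4
4      7        6    Ravi   Econ                   42

23.0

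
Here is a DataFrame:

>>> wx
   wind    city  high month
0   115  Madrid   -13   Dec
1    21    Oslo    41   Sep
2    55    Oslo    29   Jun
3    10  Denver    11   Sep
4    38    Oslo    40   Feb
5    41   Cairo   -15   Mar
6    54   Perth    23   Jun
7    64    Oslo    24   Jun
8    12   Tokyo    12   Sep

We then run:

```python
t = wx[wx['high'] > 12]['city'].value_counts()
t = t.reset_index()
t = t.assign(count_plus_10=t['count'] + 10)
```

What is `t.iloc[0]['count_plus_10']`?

14

filter rows where high > 12:
   wind   city  high month
1    21   Oslo    41   Sep
2    55   Oslo    29   Jun
4    38   Oslo    40   Feb
6    54  Perth    23   Jun
7    64   Oslo    24   Jun
value_counts of city:
city
Oslo     4
Perth    1
Name: count, dtype: int64
reset_index():
    city  count
0   Oslo      4
1  Perth      1
add column count_plus_10 = t['count'] + 10:
    city  count  count_plus_10
0   Oslo      4             14
1  Perth      1             11
The value at position 0, column 'count_plus_10' is 14.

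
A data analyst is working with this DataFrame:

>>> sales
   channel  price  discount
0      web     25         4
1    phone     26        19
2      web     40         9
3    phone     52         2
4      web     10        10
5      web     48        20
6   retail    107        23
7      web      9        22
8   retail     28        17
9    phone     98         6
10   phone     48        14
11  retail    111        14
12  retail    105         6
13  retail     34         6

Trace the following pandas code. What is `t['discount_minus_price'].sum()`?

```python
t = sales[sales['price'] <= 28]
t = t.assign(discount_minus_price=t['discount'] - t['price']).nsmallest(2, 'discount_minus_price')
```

-32

filter rows where price <= 28:
  channel  price  discount
0     web     25         4
1   phone     26        19
4     web     10        10
7     web      9        22
8  retail     28        17
add column discount_minus_price = t['discount'] - t['price']:
  channel  price  discount  discount_minus_price
0     web     25         4                   -21
1   phone     26        19                    -7
4     web     10        10                     0
7     web      9        22                    13
8  retail     28        17                   -11
take 2 rows with smallest discount_minus_price:
  channel  price  discount  discount_minus_price
0     web     25         4                   -21
8  retail     28        17                   -11
Reading off the sum of column 'discount_minus_price', we get -32.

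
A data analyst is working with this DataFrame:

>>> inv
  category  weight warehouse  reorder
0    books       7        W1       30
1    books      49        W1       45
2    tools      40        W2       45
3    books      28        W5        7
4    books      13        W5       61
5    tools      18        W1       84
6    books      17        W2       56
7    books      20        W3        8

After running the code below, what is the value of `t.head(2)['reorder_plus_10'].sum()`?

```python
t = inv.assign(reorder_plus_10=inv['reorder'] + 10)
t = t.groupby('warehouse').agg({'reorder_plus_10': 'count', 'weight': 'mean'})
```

5

add column reorder_plus_10 = inv['reorder'] + 10:
  category  weight warehouse  reorder  reorder_plus_10
0    books       7        W1       30               40
1    books      49        W1       45               55
2    tools      40        W2       45               55
3    books      28        W5        7               17
4    books      13        W5       61               71
5    tools      18        W1       84               94
6    books      17        W2       56               66
7    books      20        W3        8               18
group by warehouse: count(reorder_plus_10), mean(weight):
           reorder_plus_10     weight
warehouse                            
W1                       3  24.666667
W2                       2  28.500000
W3                       1  20.000000
W5                       2  20.500000
take first 2 rows:
           reorder_plus_10     weight
warehouse                            
W1                       3  24.666667
W2                       2  28.500000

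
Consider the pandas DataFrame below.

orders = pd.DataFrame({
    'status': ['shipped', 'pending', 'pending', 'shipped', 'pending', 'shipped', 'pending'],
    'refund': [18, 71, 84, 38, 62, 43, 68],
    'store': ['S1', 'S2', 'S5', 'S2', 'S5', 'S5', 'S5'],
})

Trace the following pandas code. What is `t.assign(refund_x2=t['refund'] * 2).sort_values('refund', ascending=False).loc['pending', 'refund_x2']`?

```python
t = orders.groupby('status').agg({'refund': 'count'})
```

8

group by status, count of refund:
         refund
status         
pending       4
shipped       3
add column refund_x2 = t['refund'] * 2:
         refund  refund_x2
status                    
pending       4          8
shipped       3          6
sort by refund descending:
         refund  refund_x2
status                    
pending       4          8
shipped       3          6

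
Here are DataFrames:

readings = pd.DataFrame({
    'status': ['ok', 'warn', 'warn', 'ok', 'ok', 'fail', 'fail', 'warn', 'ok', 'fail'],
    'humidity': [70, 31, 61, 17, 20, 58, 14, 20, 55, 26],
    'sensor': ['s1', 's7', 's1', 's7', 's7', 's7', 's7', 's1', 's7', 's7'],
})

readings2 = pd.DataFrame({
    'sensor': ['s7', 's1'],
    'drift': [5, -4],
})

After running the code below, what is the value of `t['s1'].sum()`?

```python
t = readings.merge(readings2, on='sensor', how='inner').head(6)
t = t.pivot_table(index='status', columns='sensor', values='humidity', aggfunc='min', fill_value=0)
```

131

merge on 'sensor' (how='inner') → 10 rows:
  status  humidity sensor  drift
0     ok        70     s1     -4
1   warn        31     s7      5
2   warn        61     s1     -4
3     ok        17     s7      5
4     ok        20     s7      5
5   fail        58     s7      5
6   fail        14     s7      5
7   warn        20     s1     -4
8     ok        55     s7      5
9   fail        26     s7      5
take first 6 rows:
  status  humidity sensor  drift
0     ok        70     s1     -4
1   warn        31     s7      5
2   warn        61     s1     -4
3     ok        17     s7      5
4     ok        20     s7      5
5   fail        58     s7      5
pivot: rows=status, cols=sensor, min(humidity):
sensor  s1  s7
status        
fail     0  58
ok      70  17
warn    61  31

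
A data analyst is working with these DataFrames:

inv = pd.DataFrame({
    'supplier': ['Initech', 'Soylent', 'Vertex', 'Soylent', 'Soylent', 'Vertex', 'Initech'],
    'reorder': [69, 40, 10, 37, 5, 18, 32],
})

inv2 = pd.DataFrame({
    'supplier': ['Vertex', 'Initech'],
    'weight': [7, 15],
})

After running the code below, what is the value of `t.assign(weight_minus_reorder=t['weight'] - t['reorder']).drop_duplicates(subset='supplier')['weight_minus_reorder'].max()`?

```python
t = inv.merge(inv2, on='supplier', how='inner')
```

-3

merge on 'supplier' (how='inner') → 4 rows:
  supplier  reorder  weight
0  Initech       69      15
1   Vertex       10       7
2   Vertex       18       7
3  Initech       32      15
add column weight_minus_reorder = t['weight'] - t['reorder']:
  supplier  reorder  weight  weight_minus_reorder
0  Initech       69      15                   -54
1   Vertex       10       7                    -3
2   Vertex       18       7                   -11
3  Initech       32      15                   -17
drop duplicate supplier (keep=first):
  supplier  reorder  weight  weight_minus_reorder
0  Initech       69      15                   -54
1   Vertex       10       7                    -3
The max of column 'weight_minus_reorder' is -3.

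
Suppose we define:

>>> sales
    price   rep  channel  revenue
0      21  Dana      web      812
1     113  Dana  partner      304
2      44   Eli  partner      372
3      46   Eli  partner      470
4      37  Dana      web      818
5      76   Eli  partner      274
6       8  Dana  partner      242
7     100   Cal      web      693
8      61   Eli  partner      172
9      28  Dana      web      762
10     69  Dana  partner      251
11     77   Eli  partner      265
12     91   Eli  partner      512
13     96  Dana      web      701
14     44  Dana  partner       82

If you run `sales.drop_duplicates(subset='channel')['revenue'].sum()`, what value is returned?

drop duplicate channel (keep=first):
   price   rep  channel  revenue
0     21  Dana      web      812
1    113  Dana  partner      304

1116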